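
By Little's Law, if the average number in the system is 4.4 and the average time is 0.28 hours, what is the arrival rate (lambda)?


lambda = L / W = 4.4 / 0.28 = 15.71 per hour

15.71 per hour


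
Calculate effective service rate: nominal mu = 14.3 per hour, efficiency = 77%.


Effective rate = mu * efficiency = 14.3 * 0.77 = 11.01 per hour

11.01 per hour


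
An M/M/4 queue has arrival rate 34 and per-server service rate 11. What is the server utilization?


rho = lambda/(c*mu) = 34/(4*11) = 0.7727

0.7727


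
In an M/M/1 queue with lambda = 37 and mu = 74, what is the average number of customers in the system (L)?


rho = 37/74; L = rho/(1-rho) = 1.0

1.0


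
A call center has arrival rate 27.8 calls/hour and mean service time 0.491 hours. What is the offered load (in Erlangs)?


Offered load a = lambda * E[S] = 27.8 * 0.491 = 13.65 Erlangs

13.65 Erlangs


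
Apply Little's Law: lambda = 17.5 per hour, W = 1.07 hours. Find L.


L = lambda * W = 17.5 * 1.07 = 18.73

18.73


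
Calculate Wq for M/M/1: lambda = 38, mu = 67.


rho = 38/67; Wq = rho/(mu - lambda) = 0.0196 hours

0.0196 hours


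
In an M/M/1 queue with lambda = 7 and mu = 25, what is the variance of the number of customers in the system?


rho = 7/25; Var(N) = rho/(1-rho)^2 = 0.54

0.54


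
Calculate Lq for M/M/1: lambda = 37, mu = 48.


rho = 37/48; Lq = rho^2/(1-rho) = 2.59

2.59


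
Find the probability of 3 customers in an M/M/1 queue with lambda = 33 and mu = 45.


rho = 33/45; P(n) = (1-rho)*rho^n = (1-33/45)*(33/45)^3 = 0.1052

0.1052


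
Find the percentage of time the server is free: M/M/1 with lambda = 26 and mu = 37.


Idle fraction = (1 - rho) * 100 = (1 - 26/37) * 100 = 29.7%

29.7%


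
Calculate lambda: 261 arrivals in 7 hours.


lambda = total arrivals / time = 261 / 7 = 37.29 per hour

37.29 per hour


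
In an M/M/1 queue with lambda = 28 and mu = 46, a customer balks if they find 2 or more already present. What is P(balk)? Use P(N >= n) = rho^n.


P(N >= 2) = rho^2 = (28/46)^2 = 0.3705

0.3705


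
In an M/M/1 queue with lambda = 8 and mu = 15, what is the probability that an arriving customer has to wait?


P(wait) = rho = lambda/mu = 8/15 = 0.5333

0.5333


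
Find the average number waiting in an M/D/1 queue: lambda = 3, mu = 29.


M/D/1: Lq = rho^2 / (2*(1-rho)) where rho = 3/29; Lq = 0.01

0.01


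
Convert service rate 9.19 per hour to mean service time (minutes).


Mean service time = 60/mu = 60/9.19 = 6.53 minutes

6.53 minutes


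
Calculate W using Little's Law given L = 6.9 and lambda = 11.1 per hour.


W = L / lambda = 6.9 / 11.1 = 0.6216 hours

0.6216 hours


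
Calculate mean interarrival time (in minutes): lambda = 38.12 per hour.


Mean interarrival time = 60/lambda = 60/38.12 = 1.57 minutes

1.57 minutes


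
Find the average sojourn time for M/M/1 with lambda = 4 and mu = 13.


W = 1/(mu - lambda) = 1/(13 - 4) = 0.1111 hours

0.1111 hours


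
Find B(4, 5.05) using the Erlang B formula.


B(N,A) = (A^N/N!) / sum(A^k/k!, k=0..N) with N=4, A=5.05 = 0.4023

0.4023


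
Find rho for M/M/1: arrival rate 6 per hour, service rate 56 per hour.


rho = lambda/mu = 6/56 = 0.1071

0.1071


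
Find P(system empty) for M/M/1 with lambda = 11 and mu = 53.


P0 = 1 - rho = 1 - 11/53 = 0.7925

0.7925


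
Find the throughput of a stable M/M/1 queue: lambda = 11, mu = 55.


For a stable queue (lambda < mu), throughput = lambda = 11 per hour

11 per hour


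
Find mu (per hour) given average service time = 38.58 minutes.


mu = 60 / avg_service_time = 60 / 38.58 = 1.56 per hour

1.56 per hour


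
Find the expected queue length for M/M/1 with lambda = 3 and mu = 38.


rho = 3/38; Lq = rho^2/(1-rho) = 0.01

0.01


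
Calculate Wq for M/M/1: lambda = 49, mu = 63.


rho = 49/63; Wq = rho/(mu - lambda) = 0.0556 hours

0.0556 hours


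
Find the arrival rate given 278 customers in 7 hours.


lambda = total arrivals / time = 278 / 7 = 39.71 per hour

39.71 per hour


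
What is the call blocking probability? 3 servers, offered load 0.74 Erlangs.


B(N,A) = (A^N/N!) / sum(A^k/k!, k=0..N) with N=3, A=0.74 = 0.0324

0.0324


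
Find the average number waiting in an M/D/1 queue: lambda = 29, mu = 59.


M/D/1: Lq = rho^2 / (2*(1-rho)) where rho = 29/59; Lq = 0.24

0.24


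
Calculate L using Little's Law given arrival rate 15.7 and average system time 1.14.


L = lambda * W = 15.7 * 1.14 = 17.9

17.9


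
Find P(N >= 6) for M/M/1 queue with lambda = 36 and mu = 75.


P(N >= 6) = rho^6 = (36/75)^6 = 0.0122

0.0122


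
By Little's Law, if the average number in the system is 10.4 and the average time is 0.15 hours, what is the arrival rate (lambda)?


lambda = L / W = 10.4 / 0.15 = 69.33 per hour

69.33 per hour


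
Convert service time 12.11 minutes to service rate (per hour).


mu = 60 / avg_service_time = 60 / 12.11 = 4.95 per hour

4.95 per hour


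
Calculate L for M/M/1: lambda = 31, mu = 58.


rho = 31/58; L = rho/(1-rho) = 1.15

1.15


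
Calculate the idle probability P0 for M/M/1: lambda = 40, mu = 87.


P0 = 1 - rho = 1 - 40/87 = 0.5402

0.5402


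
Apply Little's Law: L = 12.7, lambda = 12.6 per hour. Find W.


W = L / lambda = 12.7 / 12.6 = 1.0079 hours

1.0079 hours


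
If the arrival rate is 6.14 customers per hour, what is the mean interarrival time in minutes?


Mean interarrival time = 60/lambda = 60/6.14 = 9.77 minutes

9.77 minutes


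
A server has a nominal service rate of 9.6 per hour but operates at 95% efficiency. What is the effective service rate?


Effective rate = mu * efficiency = 9.6 * 0.95 = 9.12 per hour

9.12 per hour


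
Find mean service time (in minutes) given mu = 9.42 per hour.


Mean service time = 60/mu = 60/9.42 = 6.37 minutes

6.37 minutes


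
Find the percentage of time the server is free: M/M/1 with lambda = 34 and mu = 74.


Idle fraction = (1 - rho) * 100 = (1 - 34/74) * 100 = 54.1%

54.1%


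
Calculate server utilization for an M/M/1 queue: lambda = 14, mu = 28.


rho = lambda/mu = 14/28 = 0.5

0.5


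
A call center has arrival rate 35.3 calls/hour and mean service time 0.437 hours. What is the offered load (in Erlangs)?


Offered load a = lambda * E[S] = 35.3 * 0.437 = 15.43 Erlangs

15.43 Erlangs


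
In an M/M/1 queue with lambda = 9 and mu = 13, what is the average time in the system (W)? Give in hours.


W = 1/(mu - lambda) = 1/(13 - 9) = 0.25 hours

0.25 hours


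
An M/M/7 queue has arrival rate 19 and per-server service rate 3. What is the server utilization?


rho = lambda/(c*mu) = 19/(7*3) = 0.9048

0.9048


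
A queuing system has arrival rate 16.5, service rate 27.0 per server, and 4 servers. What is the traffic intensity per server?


rho = lambda / (c * mu) = 16.5 / (4 * 27.0) = 0.1528

0.1528


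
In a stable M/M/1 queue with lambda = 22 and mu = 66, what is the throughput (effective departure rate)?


For a stable queue (lambda < mu), throughput = lambda = 22 per hour

22 per hour


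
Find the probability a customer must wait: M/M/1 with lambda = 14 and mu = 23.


P(wait) = rho = lambda/mu = 14/23 = 0.6087

0.6087


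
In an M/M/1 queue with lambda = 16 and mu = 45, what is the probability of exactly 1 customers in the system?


rho = 16/45; P(n) = (1-rho)*rho^n = (1-16/45)*(16/45)^1 = 0.2291

0.2291


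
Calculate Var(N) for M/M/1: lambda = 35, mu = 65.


rho = 35/65; Var(N) = rho/(1-rho)^2 = 2.53

2.53


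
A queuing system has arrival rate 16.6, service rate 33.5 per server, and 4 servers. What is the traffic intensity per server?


rho = lambda / (c * mu) = 16.6 / (4 * 33.5) = 0.1239

0.1239


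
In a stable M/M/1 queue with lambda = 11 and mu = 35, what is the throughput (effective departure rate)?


For a stable queue (lambda < mu), throughput = lambda = 11 per hour

11 per hour


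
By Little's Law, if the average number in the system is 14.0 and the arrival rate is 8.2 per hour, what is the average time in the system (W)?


W = L / lambda = 14.0 / 8.2 = 1.7073 hours

1.7073 hours


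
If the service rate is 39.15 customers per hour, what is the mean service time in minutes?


Mean service time = 60/mu = 60/39.15 = 1.53 minutes

1.53 minutes


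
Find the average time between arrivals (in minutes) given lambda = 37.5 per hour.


Mean interarrival time = 60/lambda = 60/37.5 = 1.6 minutes

1.6 minutes


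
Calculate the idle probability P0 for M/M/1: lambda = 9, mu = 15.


P0 = 1 - rho = 1 - 9/15 = 0.4

0.4


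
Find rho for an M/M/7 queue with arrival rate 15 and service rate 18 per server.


rho = lambda/(c*mu) = 15/(7*18) = 0.119

0.119


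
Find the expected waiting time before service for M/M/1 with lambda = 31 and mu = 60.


rho = 31/60; Wq = rho/(mu - lambda) = 0.0178 hours

0.0178 hours


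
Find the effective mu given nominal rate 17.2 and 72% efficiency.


Effective rate = mu * efficiency = 17.2 * 0.72 = 12.38 per hour

12.38 per hour


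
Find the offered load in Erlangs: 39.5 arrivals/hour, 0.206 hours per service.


Offered load a = lambda * E[S] = 39.5 * 0.206 = 8.14 Erlangs

8.14 Erlangs


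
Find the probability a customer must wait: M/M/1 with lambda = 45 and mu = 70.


P(wait) = rho = lambda/mu = 45/70 = 0.6429

0.6429


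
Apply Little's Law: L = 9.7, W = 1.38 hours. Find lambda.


lambda = L / W = 9.7 / 1.38 = 7.03 per hour

7.03 per hour


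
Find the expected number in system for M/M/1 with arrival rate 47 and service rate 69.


rho = 47/69; L = rho/(1-rho) = 2.14

2.14


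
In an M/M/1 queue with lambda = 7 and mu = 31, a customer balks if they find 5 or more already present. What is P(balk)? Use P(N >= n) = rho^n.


P(N >= 5) = rho^5 = (7/31)^5 = 0.0006

0.0006


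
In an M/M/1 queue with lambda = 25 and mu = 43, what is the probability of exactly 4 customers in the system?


rho = 25/43; P(n) = (1-rho)*rho^n = (1-25/43)*(25/43)^4 = 0.0478

0.0478


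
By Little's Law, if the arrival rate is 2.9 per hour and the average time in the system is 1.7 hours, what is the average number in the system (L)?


L = lambda * W = 2.9 * 1.7 = 4.93

4.93


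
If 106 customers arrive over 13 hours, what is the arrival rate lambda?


lambda = total arrivals / time = 106 / 13 = 8.15 per hour

8.15 per hour


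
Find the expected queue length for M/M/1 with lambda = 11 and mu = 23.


rho = 11/23; Lq = rho^2/(1-rho) = 0.44

0.44


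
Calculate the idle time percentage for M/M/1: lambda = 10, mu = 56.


Idle fraction = (1 - rho) * 100 = (1 - 10/56) * 100 = 82.1%

82.1%


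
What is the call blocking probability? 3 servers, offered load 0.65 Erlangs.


B(N,A) = (A^N/N!) / sum(A^k/k!, k=0..N) with N=3, A=0.65 = 0.024

0.024


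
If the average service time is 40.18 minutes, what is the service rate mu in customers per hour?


mu = 60 / avg_service_time = 60 / 40.18 = 1.49 per hour

1.49 per hour


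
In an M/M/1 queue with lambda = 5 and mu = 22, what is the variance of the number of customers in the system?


rho = 5/22; Var(N) = rho/(1-rho)^2 = 0.38

0.38


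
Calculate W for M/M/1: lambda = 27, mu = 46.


W = 1/(mu - lambda) = 1/(46 - 27) = 0.0526 hours

0.0526 hours


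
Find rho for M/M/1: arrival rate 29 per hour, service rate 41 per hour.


rho = lambda/mu = 29/41 = 0.7073

0.7073


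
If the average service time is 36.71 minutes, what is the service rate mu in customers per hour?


mu = 60 / avg_service_time = 60 / 36.71 = 1.63 per hour

1.63 per hour


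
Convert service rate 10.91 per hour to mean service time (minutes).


Mean service time = 60/mu = 60/10.91 = 5.5 minutes

5.5 minutes


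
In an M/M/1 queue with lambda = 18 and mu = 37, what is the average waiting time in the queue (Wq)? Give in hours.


rho = 18/37; Wq = rho/(mu - lambda) = 0.0256 hours

0.0256 hours


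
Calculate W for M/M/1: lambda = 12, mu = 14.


W = 1/(mu - lambda) = 1/(14 - 12) = 0.5 hours

0.5 hours


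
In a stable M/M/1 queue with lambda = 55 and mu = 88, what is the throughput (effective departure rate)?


For a stable queue (lambda < mu), throughput = lambda = 55 per hour

55 per hour


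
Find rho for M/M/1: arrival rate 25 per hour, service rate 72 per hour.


rho = lambda/mu = 25/72 = 0.3472

0.3472


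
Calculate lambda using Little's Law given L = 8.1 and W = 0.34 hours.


lambda = L / W = 8.1 / 0.34 = 23.82 per hour

23.82 per hour


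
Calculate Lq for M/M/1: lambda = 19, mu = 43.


rho = 19/43; Lq = rho^2/(1-rho) = 0.35

0.35


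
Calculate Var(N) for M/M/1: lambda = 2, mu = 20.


rho = 2/20; Var(N) = rho/(1-rho)^2 = 0.12

0.12


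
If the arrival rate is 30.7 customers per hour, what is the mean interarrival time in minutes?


Mean interarrival time = 60/lambda = 60/30.7 = 1.95 minutes

1.95 minutes


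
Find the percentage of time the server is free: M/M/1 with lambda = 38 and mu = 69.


Idle fraction = (1 - rho) * 100 = (1 - 38/69) * 100 = 44.9%

44.9%


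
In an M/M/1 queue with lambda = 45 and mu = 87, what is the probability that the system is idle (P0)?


P0 = 1 - rho = 1 - 45/87 = 0.4828

0.4828


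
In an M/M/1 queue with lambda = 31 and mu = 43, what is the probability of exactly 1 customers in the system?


rho = 31/43; P(n) = (1-rho)*rho^n = (1-31/43)*(31/43)^1 = 0.2012

0.2012


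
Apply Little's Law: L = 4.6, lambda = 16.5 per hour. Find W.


W = L / lambda = 4.6 / 16.5 = 0.2788 hours

0.2788 hours


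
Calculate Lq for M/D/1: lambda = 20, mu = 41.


M/D/1: Lq = rho^2 / (2*(1-rho)) where rho = 20/41; Lq = 0.23

0.23


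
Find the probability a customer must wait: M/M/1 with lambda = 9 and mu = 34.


P(wait) = rho = lambda/mu = 9/34 = 0.2647

0.2647


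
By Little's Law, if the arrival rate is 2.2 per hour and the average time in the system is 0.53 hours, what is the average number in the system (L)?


L = lambda * W = 2.2 * 0.53 = 1.17

1.17


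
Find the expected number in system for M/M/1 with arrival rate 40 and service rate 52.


rho = 40/52; L = rho/(1-rho) = 3.33

3.33


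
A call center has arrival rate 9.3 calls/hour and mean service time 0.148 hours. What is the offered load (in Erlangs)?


Offered load a = lambda * E[S] = 9.3 * 0.148 = 1.38 Erlangs

1.38 Erlangs


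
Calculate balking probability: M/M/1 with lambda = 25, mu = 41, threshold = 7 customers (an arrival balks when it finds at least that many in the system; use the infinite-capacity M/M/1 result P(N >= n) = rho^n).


P(N >= 7) = rho^7 = (25/41)^7 = 0.0313

0.0313


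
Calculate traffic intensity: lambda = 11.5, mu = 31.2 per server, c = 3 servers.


rho = lambda / (c * mu) = 11.5 / (3 * 31.2) = 0.1229

0.1229


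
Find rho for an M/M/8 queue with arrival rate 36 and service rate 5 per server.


rho = lambda/(c*mu) = 36/(8*5) = 0.9

0.9


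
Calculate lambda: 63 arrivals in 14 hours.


lambda = total arrivals / time = 63 / 14 = 4.5 per hour

4.5 per hour


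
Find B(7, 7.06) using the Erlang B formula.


B(N,A) = (A^N/N!) / sum(A^k/k!, k=0..N) with N=7, A=7.06 = 0.2526

0.2526


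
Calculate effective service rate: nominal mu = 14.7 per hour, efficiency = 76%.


Effective rate = mu * efficiency = 14.7 * 0.76 = 11.17 per hour

11.17 per hour


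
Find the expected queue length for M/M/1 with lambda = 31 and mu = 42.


rho = 31/42; Lq = rho^2/(1-rho) = 2.08

2.08


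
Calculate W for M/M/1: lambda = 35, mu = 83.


W = 1/(mu - lambda) = 1/(83 - 35) = 0.0208 hours

0.0208 hours


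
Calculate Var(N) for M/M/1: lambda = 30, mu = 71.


rho = 30/71; Var(N) = rho/(1-rho)^2 = 1.27

1.27


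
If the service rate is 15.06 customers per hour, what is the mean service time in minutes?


Mean service time = 60/mu = 60/15.06 = 3.98 minutes

3.98 minutes


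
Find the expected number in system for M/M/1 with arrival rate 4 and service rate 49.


rho = 4/49; L = rho/(1-rho) = 0.09

0.09


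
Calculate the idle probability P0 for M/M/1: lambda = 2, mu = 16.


P0 = 1 - rho = 1 - 2/16 = 0.875

0.875


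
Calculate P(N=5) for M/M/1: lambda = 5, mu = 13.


rho = 5/13; P(n) = (1-rho)*rho^n = (1-5/13)*(5/13)^5 = 0.0052

0.0052


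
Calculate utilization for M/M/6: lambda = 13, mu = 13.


rho = lambda/(c*mu) = 13/(6*13) = 0.1667

0.1667


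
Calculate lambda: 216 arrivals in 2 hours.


lambda = total arrivals / time = 216 / 2 = 108.0 per hour

108.0 per hour


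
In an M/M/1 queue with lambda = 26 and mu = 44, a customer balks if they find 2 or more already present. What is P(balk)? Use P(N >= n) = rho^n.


P(N >= 2) = rho^2 = (26/44)^2 = 0.3492

0.3492


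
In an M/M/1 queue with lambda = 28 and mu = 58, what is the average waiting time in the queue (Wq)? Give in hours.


rho = 28/58; Wq = rho/(mu - lambda) = 0.0161 hours

0.0161 hours


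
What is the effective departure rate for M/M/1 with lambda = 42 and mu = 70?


For a stable queue (lambda < mu), throughput = lambda = 42 per hour

42 per hour


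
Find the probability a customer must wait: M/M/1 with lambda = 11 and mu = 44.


P(wait) = rho = lambda/mu = 11/44 = 0.25

0.25


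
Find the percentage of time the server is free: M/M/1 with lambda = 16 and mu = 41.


Idle fraction = (1 - rho) * 100 = (1 - 16/41) * 100 = 61.0%

61.0%


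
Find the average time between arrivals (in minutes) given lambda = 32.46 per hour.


Mean interarrival time = 60/lambda = 60/32.46 = 1.85 minutes

1.85 minutes


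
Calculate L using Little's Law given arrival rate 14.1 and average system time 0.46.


L = lambda * W = 14.1 * 0.46 = 6.49

6.49


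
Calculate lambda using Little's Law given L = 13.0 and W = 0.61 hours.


lambda = L / W = 13.0 / 0.61 = 21.31 per hour

21.31 per hour


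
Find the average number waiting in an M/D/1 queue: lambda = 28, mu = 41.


M/D/1: Lq = rho^2 / (2*(1-rho)) where rho = 28/41; Lq = 0.74

0.74


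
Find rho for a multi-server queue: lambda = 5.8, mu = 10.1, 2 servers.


rho = lambda / (c * mu) = 5.8 / (2 * 10.1) = 0.2871

0.2871


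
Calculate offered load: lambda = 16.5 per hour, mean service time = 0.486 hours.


Offered load a = lambda * E[S] = 16.5 * 0.486 = 8.02 Erlangs

8.02 Erlangs


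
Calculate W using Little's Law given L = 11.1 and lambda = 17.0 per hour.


W = L / lambda = 11.1 / 17.0 = 0.6529 hours

0.6529 hours


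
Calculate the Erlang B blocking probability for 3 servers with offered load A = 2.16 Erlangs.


B(N,A) = (A^N/N!) / sum(A^k/k!, k=0..N) with N=3, A=2.16 = 0.2342

0.2342


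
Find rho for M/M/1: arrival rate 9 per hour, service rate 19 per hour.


rho = lambda/mu = 9/19 = 0.4737

0.4737


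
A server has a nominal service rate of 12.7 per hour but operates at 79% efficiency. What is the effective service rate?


Effective rate = mu * efficiency = 12.7 * 0.79 = 10.03 per hour

10.03 per hour


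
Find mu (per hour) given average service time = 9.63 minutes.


mu = 60 / avg_service_time = 60 / 9.63 = 6.23 per hour

6.23 per hour


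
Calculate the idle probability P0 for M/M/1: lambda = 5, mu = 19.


P0 = 1 - rho = 1 - 5/19 = 0.7368

0.7368


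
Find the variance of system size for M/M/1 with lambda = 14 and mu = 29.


rho = 14/29; Var(N) = rho/(1-rho)^2 = 1.8

1.8


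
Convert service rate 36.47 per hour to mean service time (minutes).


Mean service time = 60/mu = 60/36.47 = 1.65 minutes

1.65 minutes


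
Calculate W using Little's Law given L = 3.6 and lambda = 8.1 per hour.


W = L / lambda = 3.6 / 8.1 = 0.4444 hours

0.4444 hours


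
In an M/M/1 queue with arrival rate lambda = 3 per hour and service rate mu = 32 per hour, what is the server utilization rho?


rho = lambda/mu = 3/32 = 0.0938

0.0938


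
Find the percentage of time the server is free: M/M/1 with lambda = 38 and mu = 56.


Idle fraction = (1 - rho) * 100 = (1 - 38/56) * 100 = 32.1%

32.1%


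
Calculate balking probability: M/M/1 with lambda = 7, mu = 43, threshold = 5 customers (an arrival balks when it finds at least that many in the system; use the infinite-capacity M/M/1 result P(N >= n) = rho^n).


P(N >= 5) = rho^5 = (7/43)^5 = 0.0001

0.0001


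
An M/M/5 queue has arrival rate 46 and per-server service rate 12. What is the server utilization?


rho = lambda/(c*mu) = 46/(5*12) = 0.7667

0.7667


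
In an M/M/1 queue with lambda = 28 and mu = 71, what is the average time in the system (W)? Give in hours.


W = 1/(mu - lambda) = 1/(71 - 28) = 0.0233 hours

0.0233 hours


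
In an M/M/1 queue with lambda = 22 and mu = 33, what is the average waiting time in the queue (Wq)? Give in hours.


rho = 22/33; Wq = rho/(mu - lambda) = 0.0606 hours

0.0606 hours


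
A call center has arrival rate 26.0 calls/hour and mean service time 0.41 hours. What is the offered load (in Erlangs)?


Offered load a = lambda * E[S] = 26.0 * 0.41 = 10.66 Erlangs

10.66 Erlangs


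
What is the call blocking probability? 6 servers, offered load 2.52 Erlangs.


B(N,A) = (A^N/N!) / sum(A^k/k!, k=0..N) with N=6, A=2.52 = 0.029

0.029


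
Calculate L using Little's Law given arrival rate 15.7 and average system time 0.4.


L = lambda * W = 15.7 * 0.4 = 6.28

6.28


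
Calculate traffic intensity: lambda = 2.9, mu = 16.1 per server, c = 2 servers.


rho = lambda / (c * mu) = 2.9 / (2 * 16.1) = 0.0901

0.0901


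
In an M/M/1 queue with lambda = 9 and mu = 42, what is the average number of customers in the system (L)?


rho = 9/42; L = rho/(1-rho) = 0.27

0.27


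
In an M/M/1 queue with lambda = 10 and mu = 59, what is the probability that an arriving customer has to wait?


P(wait) = rho = lambda/mu = 10/59 = 0.1695

0.1695


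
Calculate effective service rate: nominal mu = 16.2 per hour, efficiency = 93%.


Effective rate = mu * efficiency = 16.2 * 0.93 = 15.07 per hour

15.07 per hour


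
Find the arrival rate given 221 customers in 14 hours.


lambda = total arrivals / time = 221 / 14 = 15.79 per hour

15.79 per hour


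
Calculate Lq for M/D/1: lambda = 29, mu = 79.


M/D/1: Lq = rho^2 / (2*(1-rho)) where rho = 29/79; Lq = 0.11

0.11


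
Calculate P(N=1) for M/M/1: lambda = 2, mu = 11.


rho = 2/11; P(n) = (1-rho)*rho^n = (1-2/11)*(2/11)^1 = 0.1488

0.1488


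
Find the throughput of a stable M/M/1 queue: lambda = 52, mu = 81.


For a stable queue (lambda < mu), throughput = lambda = 52 per hour

52 per hour


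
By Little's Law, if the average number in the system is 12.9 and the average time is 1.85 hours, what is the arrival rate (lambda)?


lambda = L / W = 12.9 / 1.85 = 6.97 per hour

6.97 per hour


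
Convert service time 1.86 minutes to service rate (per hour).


mu = 60 / avg_service_time = 60 / 1.86 = 32.26 per hour

32.26 per hour


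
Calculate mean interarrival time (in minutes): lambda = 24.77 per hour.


Mean interarrival time = 60/lambda = 60/24.77 = 2.42 minutes

2.42 minutes


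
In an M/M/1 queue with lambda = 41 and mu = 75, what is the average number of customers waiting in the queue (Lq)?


rho = 41/75; Lq = rho^2/(1-rho) = 0.66

0.66


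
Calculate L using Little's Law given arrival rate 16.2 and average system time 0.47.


L = lambda * W = 16.2 * 0.47 = 7.61

7.61


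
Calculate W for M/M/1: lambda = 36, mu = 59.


W = 1/(mu - lambda) = 1/(59 - 36) = 0.0435 hours

0.0435 hours


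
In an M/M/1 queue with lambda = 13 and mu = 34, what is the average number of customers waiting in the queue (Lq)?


rho = 13/34; Lq = rho^2/(1-rho) = 0.24

0.24


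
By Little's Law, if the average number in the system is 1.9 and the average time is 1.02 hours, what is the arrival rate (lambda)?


lambda = L / W = 1.9 / 1.02 = 1.86 per hour

1.86 per hour


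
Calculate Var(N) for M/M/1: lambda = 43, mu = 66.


rho = 43/66; Var(N) = rho/(1-rho)^2 = 5.36

5.36


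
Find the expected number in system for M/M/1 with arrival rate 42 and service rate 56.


rho = 42/56; L = rho/(1-rho) = 3.0

3.0


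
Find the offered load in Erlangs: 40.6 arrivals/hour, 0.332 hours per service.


Offered load a = lambda * E[S] = 40.6 * 0.332 = 13.48 Erlangs

13.48 Erlangs


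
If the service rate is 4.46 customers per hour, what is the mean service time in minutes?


Mean service time = 60/mu = 60/4.46 = 13.45 minutes

13.45 minutes


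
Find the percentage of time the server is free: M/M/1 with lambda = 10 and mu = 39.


Idle fraction = (1 - rho) * 100 = (1 - 10/39) * 100 = 74.4%

74.4%


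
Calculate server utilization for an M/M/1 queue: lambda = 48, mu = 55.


rho = lambda/mu = 48/55 = 0.8727

0.8727


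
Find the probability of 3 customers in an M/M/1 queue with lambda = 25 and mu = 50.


rho = 25/50; P(n) = (1-rho)*rho^n = (1-25/50)*(25/50)^3 = 0.0625

0.0625


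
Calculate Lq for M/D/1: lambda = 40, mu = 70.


M/D/1: Lq = rho^2 / (2*(1-rho)) where rho = 40/70; Lq = 0.38

0.38


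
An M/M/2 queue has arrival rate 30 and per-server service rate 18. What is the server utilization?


rho = lambda/(c*mu) = 30/(2*18) = 0.8333

0.8333


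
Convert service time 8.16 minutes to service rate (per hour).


mu = 60 / avg_service_time = 60 / 8.16 = 7.35 per hour

7.35 per hour


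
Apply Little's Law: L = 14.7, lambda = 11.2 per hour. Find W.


W = L / lambda = 14.7 / 11.2 = 1.3125 hours

1.3125 hours


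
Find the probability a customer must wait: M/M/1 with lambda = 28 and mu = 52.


P(wait) = rho = lambda/mu = 28/52 = 0.5385

0.5385


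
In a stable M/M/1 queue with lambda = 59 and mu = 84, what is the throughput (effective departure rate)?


For a stable queue (lambda < mu), throughput = lambda = 59 per hour

59 per hour


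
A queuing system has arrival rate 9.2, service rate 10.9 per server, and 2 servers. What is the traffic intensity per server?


rho = lambda / (c * mu) = 9.2 / (2 * 10.9) = 0.422

0.422


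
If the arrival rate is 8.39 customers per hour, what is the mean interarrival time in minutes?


Mean interarrival time = 60/lambda = 60/8.39 = 7.15 minutes

7.15 minutes


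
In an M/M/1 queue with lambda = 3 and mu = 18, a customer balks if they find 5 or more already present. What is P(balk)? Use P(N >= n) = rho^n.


P(N >= 5) = rho^5 = (3/18)^5 = 0.0001

0.0001


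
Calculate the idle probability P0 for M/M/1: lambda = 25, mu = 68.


P0 = 1 - rho = 1 - 25/68 = 0.6324

0.6324


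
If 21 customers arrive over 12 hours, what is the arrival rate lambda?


lambda = total arrivals / time = 21 / 12 = 1.75 per hour

1.75 per hour


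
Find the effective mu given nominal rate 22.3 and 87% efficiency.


Effective rate = mu * efficiency = 22.3 * 0.87 = 19.4 per hour

19.4 per hour


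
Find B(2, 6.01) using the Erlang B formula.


B(N,A) = (A^N/N!) / sum(A^k/k!, k=0..N) with N=2, A=6.01 = 0.7204

0.7204


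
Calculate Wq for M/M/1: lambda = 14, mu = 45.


rho = 14/45; Wq = rho/(mu - lambda) = 0.01 hours

0.01 hours


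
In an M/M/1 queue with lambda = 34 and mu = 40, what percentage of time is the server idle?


Idle fraction = (1 - rho) * 100 = (1 - 34/40) * 100 = 15.0%

15.0%


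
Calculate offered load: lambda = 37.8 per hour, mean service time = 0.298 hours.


Offered load a = lambda * E[S] = 37.8 * 0.298 = 11.26 Erlangs

11.26 Erlangs


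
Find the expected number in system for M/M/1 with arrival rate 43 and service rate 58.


rho = 43/58; L = rho/(1-rho) = 2.87

2.87


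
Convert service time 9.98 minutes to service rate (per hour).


mu = 60 / avg_service_time = 60 / 9.98 = 6.01 per hour

6.01 per hour


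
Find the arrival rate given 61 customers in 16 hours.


lambda = total arrivals / time = 61 / 16 = 3.81 per hour

3.81 per hour


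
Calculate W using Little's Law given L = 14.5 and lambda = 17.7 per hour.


W = L / lambda = 14.5 / 17.7 = 0.8192 hours

0.8192 hours


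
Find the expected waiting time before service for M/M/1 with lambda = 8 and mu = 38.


rho = 8/38; Wq = rho/(mu - lambda) = 0.007 hours

0.007 hours


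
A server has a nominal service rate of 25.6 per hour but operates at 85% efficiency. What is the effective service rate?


Effective rate = mu * efficiency = 25.6 * 0.85 = 21.76 per hour

21.76 per hour


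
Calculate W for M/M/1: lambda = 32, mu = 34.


W = 1/(mu - lambda) = 1/(34 - 32) = 0.5 hours

0.5 hours


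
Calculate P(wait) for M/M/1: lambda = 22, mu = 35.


P(wait) = rho = lambda/mu = 22/35 = 0.6286

0.6286


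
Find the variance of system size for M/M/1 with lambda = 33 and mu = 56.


rho = 33/56; Var(N) = rho/(1-rho)^2 = 3.49

3.49


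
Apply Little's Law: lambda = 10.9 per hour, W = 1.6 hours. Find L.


L = lambda * W = 10.9 * 1.6 = 17.44

17.44


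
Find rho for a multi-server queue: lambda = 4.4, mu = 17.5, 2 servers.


rho = lambda / (c * mu) = 4.4 / (2 * 17.5) = 0.1257

0.1257


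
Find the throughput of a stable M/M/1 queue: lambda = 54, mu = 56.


For a stable queue (lambda < mu), throughput = lambda = 54 per hour

54 per hour


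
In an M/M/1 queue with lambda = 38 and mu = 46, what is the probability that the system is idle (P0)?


P0 = 1 - rho = 1 - 38/46 = 0.1739

0.1739


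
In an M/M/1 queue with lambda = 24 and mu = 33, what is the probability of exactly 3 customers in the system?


rho = 24/33; P(n) = (1-rho)*rho^n = (1-24/33)*(24/33)^3 = 0.1049

0.1049


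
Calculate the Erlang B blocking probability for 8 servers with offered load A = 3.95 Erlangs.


B(N,A) = (A^N/N!) / sum(A^k/k!, k=0..N) with N=8, A=3.95 = 0.0289

0.0289


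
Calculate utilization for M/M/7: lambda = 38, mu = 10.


rho = lambda/(c*mu) = 38/(7*10) = 0.5429

0.5429


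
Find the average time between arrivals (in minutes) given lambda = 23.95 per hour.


Mean interarrival time = 60/lambda = 60/23.95 = 2.51 minutes

2.51 minutes


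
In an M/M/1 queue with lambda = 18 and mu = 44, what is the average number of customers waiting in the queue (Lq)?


rho = 18/44; Lq = rho^2/(1-rho) = 0.28

0.28


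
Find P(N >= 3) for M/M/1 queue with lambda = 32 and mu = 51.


P(N >= 3) = rho^3 = (32/51)^3 = 0.247

0.247


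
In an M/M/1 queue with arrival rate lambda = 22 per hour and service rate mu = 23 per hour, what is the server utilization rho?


rho = lambda/mu = 22/23 = 0.9565

0.9565


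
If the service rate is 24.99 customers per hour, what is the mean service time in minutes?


Mean service time = 60/mu = 60/24.99 = 2.4 minutes

2.4 minutes


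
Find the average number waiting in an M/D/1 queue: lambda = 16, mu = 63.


M/D/1: Lq = rho^2 / (2*(1-rho)) where rho = 16/63; Lq = 0.04

0.04


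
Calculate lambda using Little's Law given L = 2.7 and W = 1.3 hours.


lambda = L / W = 2.7 / 1.3 = 2.08 per hour

2.08 per hour


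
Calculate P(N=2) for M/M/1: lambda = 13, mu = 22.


rho = 13/22; P(n) = (1-rho)*rho^n = (1-13/22)*(13/22)^2 = 0.1428

0.1428


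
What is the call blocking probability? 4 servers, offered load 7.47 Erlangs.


B(N,A) = (A^N/N!) / sum(A^k/k!, k=0..N) with N=4, A=7.47 = 0.5507

0.5507


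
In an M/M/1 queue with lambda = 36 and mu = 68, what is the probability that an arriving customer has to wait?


P(wait) = rho = lambda/mu = 36/68 = 0.5294

0.5294


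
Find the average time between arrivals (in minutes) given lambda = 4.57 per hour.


Mean interarrival time = 60/lambda = 60/4.57 = 13.13 minutes

13.13 minutes


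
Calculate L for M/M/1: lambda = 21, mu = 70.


rho = 21/70; L = rho/(1-rho) = 0.43

0.43


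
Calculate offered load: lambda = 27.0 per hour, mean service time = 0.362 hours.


Offered load a = lambda * E[S] = 27.0 * 0.362 = 9.77 Erlangs

9.77 Erlangs


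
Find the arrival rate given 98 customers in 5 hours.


lambda = total arrivals / time = 98 / 5 = 19.6 per hour

19.6 per hour


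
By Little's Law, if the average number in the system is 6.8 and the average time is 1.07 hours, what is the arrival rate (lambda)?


lambda = L / W = 6.8 / 1.07 = 6.36 per hour

6.36 per hour


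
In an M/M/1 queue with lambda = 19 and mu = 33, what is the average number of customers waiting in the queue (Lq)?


rho = 19/33; Lq = rho^2/(1-rho) = 0.78

0.78


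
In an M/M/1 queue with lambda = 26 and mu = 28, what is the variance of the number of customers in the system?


rho = 26/28; Var(N) = rho/(1-rho)^2 = 182.0

182.0


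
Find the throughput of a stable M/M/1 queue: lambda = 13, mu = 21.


For a stable queue (lambda < mu), throughput = lambda = 13 per hour

13 per hour


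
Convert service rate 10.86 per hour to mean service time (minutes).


Mean service time = 60/mu = 60/10.86 = 5.52 minutes

5.52 minutes


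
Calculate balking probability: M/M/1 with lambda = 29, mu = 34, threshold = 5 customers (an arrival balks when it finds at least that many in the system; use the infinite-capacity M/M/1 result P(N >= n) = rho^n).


P(N >= 5) = rho^5 = (29/34)^5 = 0.4514

0.4514


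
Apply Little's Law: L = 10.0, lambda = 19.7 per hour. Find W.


W = L / lambda = 10.0 / 19.7 = 0.5076 hours

0.5076 hours


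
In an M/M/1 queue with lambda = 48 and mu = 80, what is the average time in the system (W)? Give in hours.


W = 1/(mu - lambda) = 1/(80 - 48) = 0.0313 hours

0.0313 hours


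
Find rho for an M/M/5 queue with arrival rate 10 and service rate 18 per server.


rho = lambda/(c*mu) = 10/(5*18) = 0.1111

0.1111


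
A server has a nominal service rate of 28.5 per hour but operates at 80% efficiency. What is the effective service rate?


Effective rate = mu * efficiency = 28.5 * 0.8 = 22.8 per hour

22.8 per hour


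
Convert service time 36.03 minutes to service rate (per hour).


mu = 60 / avg_service_time = 60 / 36.03 = 1.67 per hour

1.67 per hour


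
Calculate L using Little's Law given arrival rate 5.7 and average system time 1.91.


L = lambda * W = 5.7 * 1.91 = 10.89

10.89


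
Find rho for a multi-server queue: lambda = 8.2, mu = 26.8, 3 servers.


rho = lambda / (c * mu) = 8.2 / (3 * 26.8) = 0.102

0.102


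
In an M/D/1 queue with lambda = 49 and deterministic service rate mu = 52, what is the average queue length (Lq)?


M/D/1: Lq = rho^2 / (2*(1-rho)) where rho = 49/52; Lq = 7.7

7.7


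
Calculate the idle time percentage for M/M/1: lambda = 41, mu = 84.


Idle fraction = (1 - rho) * 100 = (1 - 41/84) * 100 = 51.2%

51.2%


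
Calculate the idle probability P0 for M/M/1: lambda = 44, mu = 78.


P0 = 1 - rho = 1 - 44/78 = 0.4359

0.4359


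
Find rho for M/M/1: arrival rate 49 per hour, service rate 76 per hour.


rho = lambda/mu = 49/76 = 0.6447

0.6447


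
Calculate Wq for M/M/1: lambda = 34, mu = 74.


rho = 34/74; Wq = rho/(mu - lambda) = 0.0115 hours

0.0115 hours


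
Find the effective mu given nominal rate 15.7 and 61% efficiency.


Effective rate = mu * efficiency = 15.7 * 0.61 = 9.58 per hour

9.58 per hour


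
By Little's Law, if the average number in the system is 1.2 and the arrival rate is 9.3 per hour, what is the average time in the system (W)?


W = L / lambda = 1.2 / 9.3 = 0.129 hours

0.129 hours


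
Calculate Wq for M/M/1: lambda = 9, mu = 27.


rho = 9/27; Wq = rho/(mu - lambda) = 0.0185 hours

0.0185 hours


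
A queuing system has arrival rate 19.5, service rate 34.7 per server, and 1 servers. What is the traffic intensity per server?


rho = lambda / (c * mu) = 19.5 / (1 * 34.7) = 0.562

0.562


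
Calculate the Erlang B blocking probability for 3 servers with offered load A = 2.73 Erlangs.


B(N,A) = (A^N/N!) / sum(A^k/k!, k=0..N) with N=3, A=2.73 = 0.3126

0.3126


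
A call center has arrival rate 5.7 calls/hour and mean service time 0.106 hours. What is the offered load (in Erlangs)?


Offered load a = lambda * E[S] = 5.7 * 0.106 = 0.6 Erlangs

0.6 Erlangs


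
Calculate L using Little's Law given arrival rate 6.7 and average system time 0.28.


L = lambda * W = 6.7 * 0.28 = 1.88

1.88


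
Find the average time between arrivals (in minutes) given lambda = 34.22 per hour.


Mean interarrival time = 60/lambda = 60/34.22 = 1.75 minutes

1.75 minutes


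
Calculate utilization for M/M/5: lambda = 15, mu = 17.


rho = lambda/(c*mu) = 15/(5*17) = 0.1765

0.1765


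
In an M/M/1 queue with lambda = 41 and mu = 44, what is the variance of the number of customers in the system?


rho = 41/44; Var(N) = rho/(1-rho)^2 = 200.44

200.44


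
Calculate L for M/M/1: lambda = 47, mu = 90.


rho = 47/90; L = rho/(1-rho) = 1.09

1.09


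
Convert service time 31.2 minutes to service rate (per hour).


mu = 60 / avg_service_time = 60 / 31.2 = 1.92 per hour

1.92 per hour


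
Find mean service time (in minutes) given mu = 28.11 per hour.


Mean service time = 60/mu = 60/28.11 = 2.13 minutes

2.13 minutes


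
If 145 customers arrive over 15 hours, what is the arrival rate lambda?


lambda = total arrivals / time = 145 / 15 = 9.67 per hour

9.67 per hour


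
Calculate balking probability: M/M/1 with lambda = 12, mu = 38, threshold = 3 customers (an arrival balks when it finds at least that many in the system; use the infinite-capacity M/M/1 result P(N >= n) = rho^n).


P(N >= 3) = rho^3 = (12/38)^3 = 0.0315

0.0315


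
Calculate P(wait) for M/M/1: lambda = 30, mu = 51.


P(wait) = rho = lambda/mu = 30/51 = 0.5882

0.5882


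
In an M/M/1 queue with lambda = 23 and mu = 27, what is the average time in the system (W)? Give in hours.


W = 1/(mu - lambda) = 1/(27 - 23) = 0.25 hours

0.25 hours


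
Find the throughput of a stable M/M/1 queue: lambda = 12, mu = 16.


For a stable queue (lambda < mu), throughput = lambda = 12 per hour

12 per hour


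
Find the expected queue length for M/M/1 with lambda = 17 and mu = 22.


rho = 17/22; Lq = rho^2/(1-rho) = 2.63

2.63


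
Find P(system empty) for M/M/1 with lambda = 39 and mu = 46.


P0 = 1 - rho = 1 - 39/46 = 0.1522

0.1522


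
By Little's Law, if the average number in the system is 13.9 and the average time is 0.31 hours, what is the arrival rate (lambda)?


lambda = L / W = 13.9 / 0.31 = 44.84 per hour

44.84 per hour


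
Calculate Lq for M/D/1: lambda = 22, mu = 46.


M/D/1: Lq = rho^2 / (2*(1-rho)) where rho = 22/46; Lq = 0.22

0.22


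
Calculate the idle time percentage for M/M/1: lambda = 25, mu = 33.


Idle fraction = (1 - rho) * 100 = (1 - 25/33) * 100 = 24.2%

24.2%


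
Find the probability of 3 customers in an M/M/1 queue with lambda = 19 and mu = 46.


rho = 19/46; P(n) = (1-rho)*rho^n = (1-19/46)*(19/46)^3 = 0.0414

0.0414


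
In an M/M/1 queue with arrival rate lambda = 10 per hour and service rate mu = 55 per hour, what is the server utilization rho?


rho = lambda/mu = 10/55 = 0.1818

0.1818


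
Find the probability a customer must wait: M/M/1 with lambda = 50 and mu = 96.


P(wait) = rho = lambda/mu = 50/96 = 0.5208

0.5208


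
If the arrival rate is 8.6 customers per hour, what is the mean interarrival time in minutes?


Mean interarrival time = 60/lambda = 60/8.6 = 6.98 minutes

6.98 minutes
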